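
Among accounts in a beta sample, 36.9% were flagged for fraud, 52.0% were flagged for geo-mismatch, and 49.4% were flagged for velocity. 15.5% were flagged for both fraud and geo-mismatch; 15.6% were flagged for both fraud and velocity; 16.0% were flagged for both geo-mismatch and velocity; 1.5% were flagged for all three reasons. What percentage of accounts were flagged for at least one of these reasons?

By inclusion-exclusion,
P(at least one) = 36.9 + 52.0 + 49.4 − 15.5 − 15.6 − 16.0 + 1.5 = 92.7%

92.7%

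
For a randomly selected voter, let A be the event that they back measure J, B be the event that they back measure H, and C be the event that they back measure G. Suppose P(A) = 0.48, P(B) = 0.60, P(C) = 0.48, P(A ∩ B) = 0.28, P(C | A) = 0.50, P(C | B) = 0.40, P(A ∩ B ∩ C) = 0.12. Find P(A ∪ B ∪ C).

0.92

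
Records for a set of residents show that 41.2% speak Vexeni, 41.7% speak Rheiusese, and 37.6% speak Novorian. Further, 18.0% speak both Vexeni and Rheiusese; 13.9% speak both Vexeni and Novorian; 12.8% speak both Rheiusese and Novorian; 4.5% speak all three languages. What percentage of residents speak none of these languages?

19.7%

By inclusion-exclusion,
P(union) = 41.2 + 41.7 + 37.6 − 18.0 − 13.9 − 12.8 + 4.5 = 80.3%
P(none) = 100% − 80.3% = 19.7%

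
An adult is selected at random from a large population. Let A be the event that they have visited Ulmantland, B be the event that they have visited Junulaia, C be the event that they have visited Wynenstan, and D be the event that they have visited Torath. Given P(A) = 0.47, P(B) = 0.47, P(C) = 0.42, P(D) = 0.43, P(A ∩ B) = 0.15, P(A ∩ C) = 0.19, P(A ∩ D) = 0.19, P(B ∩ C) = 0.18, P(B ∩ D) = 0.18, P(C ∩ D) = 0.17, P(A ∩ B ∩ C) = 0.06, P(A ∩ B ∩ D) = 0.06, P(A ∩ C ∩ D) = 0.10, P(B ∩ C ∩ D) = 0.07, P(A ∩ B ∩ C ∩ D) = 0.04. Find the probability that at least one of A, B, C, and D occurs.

0.98

By inclusion-exclusion,
P(A ∪ B ∪ C ∪ D) = 0.47 + 0.47 + 0.42 + 0.43 − 0.15 − 0.19 − 0.19 − 0.18 − 0.18 − 0.17 + 0.06 + 0.06 + 0.10 + 0.07 − 0.04 = 0.98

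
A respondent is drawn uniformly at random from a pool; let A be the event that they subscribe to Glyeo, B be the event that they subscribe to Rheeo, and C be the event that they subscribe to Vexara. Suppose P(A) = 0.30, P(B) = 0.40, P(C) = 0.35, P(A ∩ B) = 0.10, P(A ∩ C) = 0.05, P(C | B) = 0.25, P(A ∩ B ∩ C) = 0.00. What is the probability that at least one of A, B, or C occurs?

P(B ∩ C) = P(B)·P(C|B) = 0.40 × 0.25 = 0.10
P(A ∪ B ∪ C) = 0.30 + 0.40 + 0.35 − 0.10 − 0.05 − 0.10 + 0.00 = 0.80

0.80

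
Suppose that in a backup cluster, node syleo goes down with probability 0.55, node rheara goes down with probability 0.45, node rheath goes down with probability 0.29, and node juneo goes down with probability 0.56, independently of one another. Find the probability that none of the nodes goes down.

P(none) = (1 − 0.55) × (1 − 0.45) × (1 − 0.29) × (1 − 0.56) = 0.45 × 0.55 × 0.71 × 0.44 = 0.077319

0.077319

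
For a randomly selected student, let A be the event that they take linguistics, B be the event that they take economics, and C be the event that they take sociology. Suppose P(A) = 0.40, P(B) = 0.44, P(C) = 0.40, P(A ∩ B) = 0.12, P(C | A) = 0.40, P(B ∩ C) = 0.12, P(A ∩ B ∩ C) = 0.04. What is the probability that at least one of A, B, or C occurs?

0.88

P(A ∩ C) = P(A)·P(C|A) = 0.40 × 0.40 = 0.16
P(A ∪ B ∪ C) = 0.40 + 0.44 + 0.40 − 0.12 − 0.16 − 0.12 + 0.04 = 0.88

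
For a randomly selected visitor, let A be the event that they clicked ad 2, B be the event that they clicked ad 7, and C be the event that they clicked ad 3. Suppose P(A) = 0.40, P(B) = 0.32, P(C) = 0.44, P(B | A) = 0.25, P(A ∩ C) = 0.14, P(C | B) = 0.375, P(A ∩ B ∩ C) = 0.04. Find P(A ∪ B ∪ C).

P(A ∩ B) = P(A)·P(B|A) = 0.40 × 0.25 = 0.10
P(B ∩ C) = P(B)·P(C|B) = 0.32 × 0.375 = 0.12
P(A ∪ B ∪ C) = 0.40 + 0.32 + 0.44 − 0.10 − 0.14 − 0.12 + 0.04 = 0.84

0.84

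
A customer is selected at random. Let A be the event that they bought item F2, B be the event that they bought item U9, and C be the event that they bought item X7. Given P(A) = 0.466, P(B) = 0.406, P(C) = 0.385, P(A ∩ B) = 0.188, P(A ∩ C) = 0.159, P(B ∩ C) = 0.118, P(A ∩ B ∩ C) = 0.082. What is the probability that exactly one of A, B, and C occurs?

Using the inclusion–exclusion count for exactly one event:
P(exactly one) = 0.466 + 0.406 + 0.385 − 2·0.188 − 2·0.159 − 2·0.118 + 3·0.082 = 0.573

0.573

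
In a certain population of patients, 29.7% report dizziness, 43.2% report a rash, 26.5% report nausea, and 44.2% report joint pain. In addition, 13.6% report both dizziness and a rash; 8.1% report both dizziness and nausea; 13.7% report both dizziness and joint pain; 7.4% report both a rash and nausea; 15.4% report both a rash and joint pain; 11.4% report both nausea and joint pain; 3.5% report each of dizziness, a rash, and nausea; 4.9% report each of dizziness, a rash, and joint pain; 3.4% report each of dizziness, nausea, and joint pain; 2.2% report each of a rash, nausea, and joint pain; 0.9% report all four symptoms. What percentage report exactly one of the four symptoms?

42.8%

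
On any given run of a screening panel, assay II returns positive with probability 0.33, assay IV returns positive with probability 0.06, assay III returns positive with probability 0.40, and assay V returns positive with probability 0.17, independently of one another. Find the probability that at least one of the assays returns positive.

P(none) = (1 − 0.33) × (1 − 0.06) × (1 − 0.40) × (1 − 0.17) = 0.67 × 0.94 × 0.60 × 0.83 = 0.3136404
P(at least one) = 1 − 0.3136404 = 0.6863596

0.6863596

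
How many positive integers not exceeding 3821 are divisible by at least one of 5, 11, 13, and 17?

By inclusion–exclusion:
floor(3821/5) + floor(3821/11) + floor(3821/13) + floor(3821/17) − floor(3821/55) − floor(3821/65) − floor(3821/85) − floor(3821/143) − floor(3821/187) − floor(3821/221) + floor(3821/715) + floor(3821/935) + floor(3821/1105) + floor(3821/2431) − floor(3821/12155) = 764 + 347 + 293 + 224 − 69 − 58 − 44 − 26 − 20 − 17 + 5 + 4 + 3 + 1 − 0 = 1407

1407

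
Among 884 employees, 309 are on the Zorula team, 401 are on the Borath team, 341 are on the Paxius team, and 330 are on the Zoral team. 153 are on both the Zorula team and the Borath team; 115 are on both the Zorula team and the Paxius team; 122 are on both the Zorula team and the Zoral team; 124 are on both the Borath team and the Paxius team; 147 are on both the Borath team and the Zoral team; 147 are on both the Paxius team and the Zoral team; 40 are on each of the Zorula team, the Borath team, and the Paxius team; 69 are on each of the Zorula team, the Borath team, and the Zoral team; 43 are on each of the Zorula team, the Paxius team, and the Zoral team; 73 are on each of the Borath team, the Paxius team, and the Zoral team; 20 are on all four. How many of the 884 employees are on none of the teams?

By inclusion–exclusion:
|at least one| = 309 + 401 + 341 + 330 − 153 − 115 − 122 − 124 − 147 − 147 + 40 + 69 + 43 + 73 − 20 = 778
None: 884 − 778 = 106

106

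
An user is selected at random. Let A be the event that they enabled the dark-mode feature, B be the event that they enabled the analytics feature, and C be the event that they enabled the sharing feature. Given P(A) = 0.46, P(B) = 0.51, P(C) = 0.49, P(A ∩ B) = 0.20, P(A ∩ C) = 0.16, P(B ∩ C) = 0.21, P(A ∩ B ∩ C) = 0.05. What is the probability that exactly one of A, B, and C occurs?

By inclusion–exclusion (exactly-one form):
P(exactly one) = 0.46 + 0.51 + 0.49 − 2·0.20 − 2·0.16 − 2·0.21 + 3·0.05 = 0.47

0.47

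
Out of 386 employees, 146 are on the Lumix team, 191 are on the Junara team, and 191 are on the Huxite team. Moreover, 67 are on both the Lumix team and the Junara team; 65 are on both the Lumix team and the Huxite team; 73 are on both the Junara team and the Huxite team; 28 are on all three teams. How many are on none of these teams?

35

Inclusion–exclusion gives
|at least one| = 146 + 191 + 191 − 67 − 65 − 73 + 28 = 351
None: 386 − 351 = 35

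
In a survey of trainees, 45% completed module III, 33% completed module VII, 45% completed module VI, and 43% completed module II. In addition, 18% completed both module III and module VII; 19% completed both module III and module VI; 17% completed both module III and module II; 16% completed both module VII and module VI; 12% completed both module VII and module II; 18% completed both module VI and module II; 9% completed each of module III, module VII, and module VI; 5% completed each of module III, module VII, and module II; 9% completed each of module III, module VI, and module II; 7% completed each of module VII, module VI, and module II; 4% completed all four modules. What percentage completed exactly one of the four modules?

40%

By inclusion–exclusion (exactly-one form):
P(exactly one) = 45 + 33 + 45 + 43 − 2·18 − 2·19 − 2·17 − 2·16 − 2·12 − 2·18 + 3·9 + 3·5 + 3·9 + 3·7 − 4·4 = 40%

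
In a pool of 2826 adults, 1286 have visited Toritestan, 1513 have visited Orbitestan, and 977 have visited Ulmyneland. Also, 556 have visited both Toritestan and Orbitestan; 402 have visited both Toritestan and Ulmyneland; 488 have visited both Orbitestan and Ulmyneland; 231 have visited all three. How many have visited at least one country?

By inclusion–exclusion:
|at least one| = 1286 + 1513 + 977 − 556 − 402 − 488 + 231 = 2561

2561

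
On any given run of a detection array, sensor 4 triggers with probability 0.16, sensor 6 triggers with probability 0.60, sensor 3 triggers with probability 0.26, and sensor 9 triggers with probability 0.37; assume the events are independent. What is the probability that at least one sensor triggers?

Since the events are independent, P(none) is the product of the individual non-occurrence probabilities.
P(none) = (1 − 0.16) × (1 − 0.60) × (1 − 0.26) × (1 − 0.37) = 0.84 × 0.40 × 0.74 × 0.63 = 0.1566432
P(at least one) = 1 − 0.1566432 = 0.8433568

0.8433568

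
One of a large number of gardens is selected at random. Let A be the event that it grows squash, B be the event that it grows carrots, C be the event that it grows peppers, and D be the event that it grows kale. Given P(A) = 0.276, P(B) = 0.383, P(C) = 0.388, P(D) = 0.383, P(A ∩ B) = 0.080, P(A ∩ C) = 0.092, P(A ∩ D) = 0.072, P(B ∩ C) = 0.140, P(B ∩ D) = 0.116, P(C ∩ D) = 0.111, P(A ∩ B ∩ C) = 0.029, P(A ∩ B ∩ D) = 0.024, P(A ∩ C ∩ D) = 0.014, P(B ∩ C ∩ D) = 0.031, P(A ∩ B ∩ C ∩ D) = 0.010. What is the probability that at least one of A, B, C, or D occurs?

P(A ∪ B ∪ C ∪ D) = 0.276 + 0.383 + 0.388 + 0.383 − 0.080 − 0.092 − 0.072 − 0.140 − 0.116 − 0.111 + 0.029 + 0.024 + 0.014 + 0.031 − 0.010 = 0.907

0.907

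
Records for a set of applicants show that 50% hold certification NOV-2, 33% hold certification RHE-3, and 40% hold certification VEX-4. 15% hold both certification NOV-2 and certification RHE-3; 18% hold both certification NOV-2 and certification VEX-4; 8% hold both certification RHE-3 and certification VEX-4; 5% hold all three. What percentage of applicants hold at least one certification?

87%

P(at least one) = 50 + 33 + 40 − 15 − 18 − 8 + 5 = 87%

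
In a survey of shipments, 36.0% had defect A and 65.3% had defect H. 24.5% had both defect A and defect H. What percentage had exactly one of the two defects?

By inclusion–exclusion (exactly-one form):
P(exactly one) = 36.0 + 65.3 − 2·24.5 = 52.3%

52.3%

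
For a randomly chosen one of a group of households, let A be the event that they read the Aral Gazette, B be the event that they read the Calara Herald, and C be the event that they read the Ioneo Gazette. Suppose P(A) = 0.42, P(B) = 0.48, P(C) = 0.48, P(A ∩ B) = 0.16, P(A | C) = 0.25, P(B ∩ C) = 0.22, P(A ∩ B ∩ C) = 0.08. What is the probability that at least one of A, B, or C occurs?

P(A ∩ C) = P(C)·P(A|C) = 0.48 × 0.25 = 0.12
By inclusion-exclusion,
P(A ∪ B ∪ C) = 0.42 + 0.48 + 0.48 − 0.16 − 0.12 − 0.22 + 0.08 = 0.96

0.96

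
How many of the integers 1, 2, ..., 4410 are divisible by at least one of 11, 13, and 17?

927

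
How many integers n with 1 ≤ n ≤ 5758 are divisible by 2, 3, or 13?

3986

⌊5758/2⌋ + ⌊5758/3⌋ + ⌊5758/13⌋ − ⌊5758/6⌋ − ⌊5758/26⌋ − ⌊5758/39⌋ + ⌊5758/78⌋ = 2879 + 1919 + 442 − 959 − 221 − 147 + 73 = 3986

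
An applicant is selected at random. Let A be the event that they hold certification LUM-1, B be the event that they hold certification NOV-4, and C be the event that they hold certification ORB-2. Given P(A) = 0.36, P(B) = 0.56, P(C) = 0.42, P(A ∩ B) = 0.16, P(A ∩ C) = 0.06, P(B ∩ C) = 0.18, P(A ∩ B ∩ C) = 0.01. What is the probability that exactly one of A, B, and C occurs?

0.57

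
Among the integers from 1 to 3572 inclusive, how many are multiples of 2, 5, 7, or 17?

2419

Apply inclusion-exclusion:
1786 + 714 + 510 + 210 − 357 − 255 − 105 − 102 − 42 − 30 + 51 + 21 + 15 + 6 − 3 = 2419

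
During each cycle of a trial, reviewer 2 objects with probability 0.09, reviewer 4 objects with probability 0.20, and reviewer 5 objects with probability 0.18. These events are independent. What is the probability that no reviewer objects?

0.59696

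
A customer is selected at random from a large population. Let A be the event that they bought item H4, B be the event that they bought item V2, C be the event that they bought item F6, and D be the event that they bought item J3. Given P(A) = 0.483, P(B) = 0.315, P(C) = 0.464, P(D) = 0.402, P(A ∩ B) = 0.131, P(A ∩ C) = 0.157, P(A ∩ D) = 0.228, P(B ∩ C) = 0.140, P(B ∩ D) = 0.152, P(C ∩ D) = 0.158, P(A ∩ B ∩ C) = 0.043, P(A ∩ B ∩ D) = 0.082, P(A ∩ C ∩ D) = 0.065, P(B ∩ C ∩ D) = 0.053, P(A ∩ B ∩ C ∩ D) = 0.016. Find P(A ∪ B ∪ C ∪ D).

0.925

Using inclusion–exclusion:
P(A ∪ B ∪ C ∪ D) = 0.483 + 0.315 + 0.464 + 0.402 − 0.131 − 0.157 − 0.228 − 0.140 − 0.152 − 0.158 + 0.043 + 0.082 + 0.065 + 0.053 − 0.016 = 0.925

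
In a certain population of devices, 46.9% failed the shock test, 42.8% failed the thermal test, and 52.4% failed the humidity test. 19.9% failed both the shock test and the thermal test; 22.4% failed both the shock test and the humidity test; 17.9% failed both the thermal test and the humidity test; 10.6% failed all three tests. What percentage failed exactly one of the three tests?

53.5%

By inclusion–exclusion (exactly-one form):
P(exactly one) = 46.9 + 42.8 + 52.4 − 2·19.9 − 2·22.4 − 2·17.9 + 3·10.6 = 53.5%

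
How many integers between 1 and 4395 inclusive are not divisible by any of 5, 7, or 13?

879 + 627 + 338 − 125 − 67 − 48 + 9 = 1613
4395 − 1613 = 2782

2782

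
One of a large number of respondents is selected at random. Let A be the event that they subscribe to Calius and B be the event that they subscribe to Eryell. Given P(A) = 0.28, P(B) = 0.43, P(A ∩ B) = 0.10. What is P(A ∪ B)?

0.61

By inclusion-exclusion,
P(A ∪ B) = 0.28 + 0.43 − 0.10 = 0.61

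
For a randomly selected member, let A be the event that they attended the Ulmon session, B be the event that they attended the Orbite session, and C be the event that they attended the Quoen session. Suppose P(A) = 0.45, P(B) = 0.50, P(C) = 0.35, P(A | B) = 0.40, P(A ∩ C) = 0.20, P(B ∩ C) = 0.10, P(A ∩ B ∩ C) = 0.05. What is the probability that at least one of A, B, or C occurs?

0.85

P(A ∩ B) = P(B)·P(A|B) = 0.50 × 0.40 = 0.20
By inclusion-exclusion,
P(A ∪ B ∪ C) = 0.45 + 0.50 + 0.35 − 0.20 − 0.20 − 0.10 + 0.05 = 0.85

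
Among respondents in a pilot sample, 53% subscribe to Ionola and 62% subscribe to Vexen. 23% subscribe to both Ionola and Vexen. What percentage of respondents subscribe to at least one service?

P(at least one) = 53 + 62 − 23 = 92%

92%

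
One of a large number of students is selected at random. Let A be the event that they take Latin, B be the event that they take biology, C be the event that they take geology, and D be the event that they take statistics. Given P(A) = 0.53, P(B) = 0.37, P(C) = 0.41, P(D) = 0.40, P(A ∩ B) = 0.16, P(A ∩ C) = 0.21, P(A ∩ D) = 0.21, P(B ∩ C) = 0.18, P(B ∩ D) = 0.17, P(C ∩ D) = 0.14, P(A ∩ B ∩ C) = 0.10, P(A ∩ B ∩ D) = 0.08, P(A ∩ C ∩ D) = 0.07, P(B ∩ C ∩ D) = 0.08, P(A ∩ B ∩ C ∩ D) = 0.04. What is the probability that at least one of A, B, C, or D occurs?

0.93

P(A ∪ B ∪ C ∪ D) = 0.53 + 0.37 + 0.41 + 0.40 − 0.16 − 0.21 − 0.21 − 0.18 − 0.17 − 0.14 + 0.10 + 0.08 + 0.07 + 0.08 − 0.04 = 0.93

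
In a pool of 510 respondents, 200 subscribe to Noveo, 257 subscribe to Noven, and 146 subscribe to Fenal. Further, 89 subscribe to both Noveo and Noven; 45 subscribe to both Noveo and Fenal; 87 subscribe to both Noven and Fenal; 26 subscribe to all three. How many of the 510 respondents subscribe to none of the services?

By inclusion-exclusion,
|at least one| = 200 + 257 + 146 − 89 − 45 − 87 + 26 = 408
None: 510 − 408 = 102

102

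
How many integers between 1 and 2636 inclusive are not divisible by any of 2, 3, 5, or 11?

639

Using inclusion–exclusion:
floor(2636/2) + floor(2636/3) + floor(2636/5) + floor(2636/11) − floor(2636/6) − floor(2636/10) − floor(2636/22) − floor(2636/15) − floor(2636/33) − floor(2636/55) + floor(2636/30) + floor(2636/66) + floor(2636/110) + floor(2636/165) − floor(2636/330) = 1318 + 878 + 527 + 239 − 439 − 263 − 119 − 175 − 79 − 47 + 87 + 39 + 23 + 15 − 7 = 1997
2636 − 1997 = 639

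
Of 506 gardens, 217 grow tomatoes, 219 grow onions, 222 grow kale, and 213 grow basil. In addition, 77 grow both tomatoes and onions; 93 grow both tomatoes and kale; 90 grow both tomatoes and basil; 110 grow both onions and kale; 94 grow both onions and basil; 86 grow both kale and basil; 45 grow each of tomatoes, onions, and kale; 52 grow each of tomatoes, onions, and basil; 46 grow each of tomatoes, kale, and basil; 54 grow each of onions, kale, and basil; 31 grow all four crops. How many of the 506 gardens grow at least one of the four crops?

487

Inclusion–exclusion gives
|at least one| = 217 + 219 + 222 + 213 − 77 − 93 − 90 − 110 − 94 − 86 + 45 + 52 + 46 + 54 − 31 = 487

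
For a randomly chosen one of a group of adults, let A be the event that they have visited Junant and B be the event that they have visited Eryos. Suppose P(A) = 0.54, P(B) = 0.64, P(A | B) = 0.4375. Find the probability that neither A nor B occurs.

0.10

P(A ∩ B) = P(B)·P(A|B) = 0.64 × 0.4375 = 0.28
P(A ∪ B) = 0.54 + 0.64 − 0.28 = 0.90
P(none) = 1 − 0.90 = 0.10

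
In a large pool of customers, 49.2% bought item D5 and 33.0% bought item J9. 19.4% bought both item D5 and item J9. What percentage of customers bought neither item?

37.2%

Apply inclusion-exclusion:
P(≥1) = 49.2 + 33.0 − 19.4 = 62.8%
P(none) = 100% − 62.8% = 37.2%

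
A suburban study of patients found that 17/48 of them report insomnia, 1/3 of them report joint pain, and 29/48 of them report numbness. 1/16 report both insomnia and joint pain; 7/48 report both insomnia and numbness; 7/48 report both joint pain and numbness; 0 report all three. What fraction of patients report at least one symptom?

15/16

Using inclusion–exclusion:
P(≥1) = 17/48 + 1/3 + 29/48 − 1/16 − 7/48 − 7/48 + 0 = 15/16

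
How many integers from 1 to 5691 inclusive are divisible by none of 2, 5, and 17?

Apply inclusion-exclusion:
floor(5691/2) + floor(5691/5) + floor(5691/17) − floor(5691/10) − floor(5691/34) − floor(5691/85) + floor(5691/170) = 2845 + 1138 + 334 − 569 − 167 − 66 + 33 = 3548
5691 − 3548 = 2143

2143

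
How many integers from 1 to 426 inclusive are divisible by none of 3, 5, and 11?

Using inclusion–exclusion:
142 + 85 + 38 − 28 − 12 − 7 + 2 = 220
426 − 220 = 206

206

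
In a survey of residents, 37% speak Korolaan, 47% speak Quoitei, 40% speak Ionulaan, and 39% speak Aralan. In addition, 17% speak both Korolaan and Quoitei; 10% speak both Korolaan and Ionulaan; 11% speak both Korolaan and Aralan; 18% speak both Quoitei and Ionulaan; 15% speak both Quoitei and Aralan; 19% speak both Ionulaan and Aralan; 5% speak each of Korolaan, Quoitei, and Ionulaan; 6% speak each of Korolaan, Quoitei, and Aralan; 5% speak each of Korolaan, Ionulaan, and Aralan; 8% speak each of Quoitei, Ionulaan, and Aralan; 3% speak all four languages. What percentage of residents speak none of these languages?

Inclusion–exclusion gives
P(≥1) = 37 + 47 + 40 + 39 − 17 − 10 − 11 − 18 − 15 − 19 + 5 + 6 + 5 + 8 − 3 = 94%
P(none) = 100% − 94% = 6%

6%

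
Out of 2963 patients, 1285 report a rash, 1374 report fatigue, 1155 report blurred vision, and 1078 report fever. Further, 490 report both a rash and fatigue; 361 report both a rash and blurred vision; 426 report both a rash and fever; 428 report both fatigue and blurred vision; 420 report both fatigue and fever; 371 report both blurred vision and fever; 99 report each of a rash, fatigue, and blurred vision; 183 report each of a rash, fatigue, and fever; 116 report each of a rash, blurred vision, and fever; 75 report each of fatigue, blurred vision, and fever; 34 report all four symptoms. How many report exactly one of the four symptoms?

Using the inclusion–exclusion count for exactly one event:
N(exactly one) = 1285 + 1374 + 1155 + 1078 − 2·490 − 2·361 − 2·426 − 2·428 − 2·420 − 2·371 + 3·99 + 3·183 + 3·116 + 3·75 − 4·34 = 1183

1183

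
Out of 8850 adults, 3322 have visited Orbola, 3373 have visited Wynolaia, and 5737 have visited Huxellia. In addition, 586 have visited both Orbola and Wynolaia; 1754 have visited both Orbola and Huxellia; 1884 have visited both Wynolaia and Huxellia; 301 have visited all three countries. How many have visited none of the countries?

341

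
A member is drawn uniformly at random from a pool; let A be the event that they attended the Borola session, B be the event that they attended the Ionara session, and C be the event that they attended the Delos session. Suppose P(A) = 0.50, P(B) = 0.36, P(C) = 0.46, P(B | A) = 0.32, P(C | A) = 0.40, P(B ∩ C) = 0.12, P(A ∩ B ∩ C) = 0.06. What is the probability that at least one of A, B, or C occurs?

P(A ∩ B) = P(A)·P(B|A) = 0.50 × 0.32 = 0.16
P(A ∩ C) = P(A)·P(C|A) = 0.50 × 0.40 = 0.20
P(A ∪ B ∪ C) = 0.50 + 0.36 + 0.46 − 0.16 − 0.20 − 0.12 + 0.06 = 0.90

0.90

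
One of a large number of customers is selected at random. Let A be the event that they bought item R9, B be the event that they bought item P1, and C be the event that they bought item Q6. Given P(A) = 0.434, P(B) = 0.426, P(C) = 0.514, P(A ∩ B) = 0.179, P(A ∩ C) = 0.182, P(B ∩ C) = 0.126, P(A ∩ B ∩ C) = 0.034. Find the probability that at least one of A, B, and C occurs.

0.921

Using inclusion–exclusion:
P(A ∪ B ∪ C) = 0.434 + 0.426 + 0.514 − 0.179 − 0.182 − 0.126 + 0.034 = 0.921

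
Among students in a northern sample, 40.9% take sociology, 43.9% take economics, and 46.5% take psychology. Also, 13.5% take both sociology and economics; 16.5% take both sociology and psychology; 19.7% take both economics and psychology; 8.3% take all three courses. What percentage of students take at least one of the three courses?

Inclusion–exclusion gives
P(union) = 40.9 + 43.9 + 46.5 − 13.5 − 16.5 − 19.7 + 8.3 = 89.9%

89.9%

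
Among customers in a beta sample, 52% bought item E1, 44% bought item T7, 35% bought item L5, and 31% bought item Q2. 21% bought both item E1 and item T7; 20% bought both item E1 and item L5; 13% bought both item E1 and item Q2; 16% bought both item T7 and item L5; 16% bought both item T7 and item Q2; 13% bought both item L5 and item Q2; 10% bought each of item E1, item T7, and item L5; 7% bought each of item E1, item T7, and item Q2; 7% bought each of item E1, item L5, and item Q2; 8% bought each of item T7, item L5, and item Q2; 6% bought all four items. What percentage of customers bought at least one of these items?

89%

Apply inclusion-exclusion:
P(union) = 52 + 44 + 35 + 31 − 21 − 20 − 13 − 16 − 16 − 13 + 10 + 7 + 7 + 8 − 6 = 89%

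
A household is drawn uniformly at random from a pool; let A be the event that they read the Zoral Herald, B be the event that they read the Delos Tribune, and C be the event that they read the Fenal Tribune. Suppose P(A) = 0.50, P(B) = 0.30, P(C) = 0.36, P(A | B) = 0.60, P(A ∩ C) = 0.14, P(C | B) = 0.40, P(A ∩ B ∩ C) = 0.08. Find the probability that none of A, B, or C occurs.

P(A ∩ B) = P(B)·P(A|B) = 0.30 × 0.60 = 0.18
P(B ∩ C) = P(B)·P(C|B) = 0.30 × 0.40 = 0.12
Apply inclusion-exclusion:
P(A ∪ B ∪ C) = 0.50 + 0.30 + 0.36 − 0.18 − 0.14 − 0.12 + 0.08 = 0.80
P(none) = 1 − 0.80 = 0.20

0.20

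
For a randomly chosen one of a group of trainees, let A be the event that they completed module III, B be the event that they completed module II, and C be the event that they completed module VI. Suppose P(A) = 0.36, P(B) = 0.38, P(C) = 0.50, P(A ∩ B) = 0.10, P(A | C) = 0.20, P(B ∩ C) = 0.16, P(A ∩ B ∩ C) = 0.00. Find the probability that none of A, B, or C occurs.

P(A ∩ C) = P(C)·P(A|C) = 0.50 × 0.20 = 0.10
P(A ∪ B ∪ C) = 0.36 + 0.38 + 0.50 − 0.10 − 0.10 − 0.16 + 0.00 = 0.88
P(none) = 1 − 0.88 = 0.12

0.12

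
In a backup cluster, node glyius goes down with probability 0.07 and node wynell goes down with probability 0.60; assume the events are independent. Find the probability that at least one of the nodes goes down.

0.628

Since the events are independent, P(none) is the product of the individual non-occurrence probabilities.
P(none) = (1 − 0.07) × (1 − 0.60) = 0.93 × 0.40 = 0.372
P(at least one) = 1 − 0.372 = 0.628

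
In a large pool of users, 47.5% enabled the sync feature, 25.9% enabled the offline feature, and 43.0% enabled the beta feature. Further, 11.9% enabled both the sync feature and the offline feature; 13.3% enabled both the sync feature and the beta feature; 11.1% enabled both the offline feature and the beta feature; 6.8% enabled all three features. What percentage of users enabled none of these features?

13.1%

P(at least one) = 47.5 + 25.9 + 43.0 − 11.9 − 13.3 − 11.1 + 6.8 = 86.9%
P(none) = 100% − 86.9% = 13.1%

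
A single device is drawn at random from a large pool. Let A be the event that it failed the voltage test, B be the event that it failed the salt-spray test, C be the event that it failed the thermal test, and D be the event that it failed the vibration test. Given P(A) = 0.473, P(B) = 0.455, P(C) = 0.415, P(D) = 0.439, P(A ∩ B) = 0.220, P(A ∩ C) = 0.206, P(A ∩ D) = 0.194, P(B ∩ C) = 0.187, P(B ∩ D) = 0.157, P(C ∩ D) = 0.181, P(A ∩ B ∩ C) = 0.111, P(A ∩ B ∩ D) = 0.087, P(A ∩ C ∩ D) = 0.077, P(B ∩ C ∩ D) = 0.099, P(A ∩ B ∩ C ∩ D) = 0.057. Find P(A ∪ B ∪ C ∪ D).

Apply inclusion-exclusion:
P(A ∪ B ∪ C ∪ D) = 0.473 + 0.455 + 0.415 + 0.439 − 0.220 − 0.206 − 0.194 − 0.187 − 0.157 − 0.181 + 0.111 + 0.087 + 0.077 + 0.099 − 0.057 = 0.954

0.954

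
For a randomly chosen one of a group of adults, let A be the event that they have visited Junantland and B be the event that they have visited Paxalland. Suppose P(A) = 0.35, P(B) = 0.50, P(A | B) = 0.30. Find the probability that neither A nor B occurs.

P(A ∩ B) = P(B)·P(A|B) = 0.50 × 0.30 = 0.15
By inclusion-exclusion,
P(A ∪ B) = 0.35 + 0.50 − 0.15 = 0.70
P(none) = 1 − 0.70 = 0.30

0.30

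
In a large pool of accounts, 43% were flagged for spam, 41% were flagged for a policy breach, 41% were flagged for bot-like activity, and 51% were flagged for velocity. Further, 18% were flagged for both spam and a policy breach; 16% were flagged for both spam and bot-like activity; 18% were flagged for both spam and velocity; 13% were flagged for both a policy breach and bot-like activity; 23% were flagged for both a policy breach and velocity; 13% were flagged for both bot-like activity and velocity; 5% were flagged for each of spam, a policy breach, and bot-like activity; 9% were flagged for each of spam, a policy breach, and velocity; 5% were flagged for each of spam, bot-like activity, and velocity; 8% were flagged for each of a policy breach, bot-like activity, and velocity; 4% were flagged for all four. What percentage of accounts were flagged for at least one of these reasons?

Using inclusion–exclusion:
P(union) = 43 + 41 + 41 + 51 − 18 − 16 − 18 − 13 − 23 − 13 + 5 + 9 + 5 + 8 − 4 = 98%

98%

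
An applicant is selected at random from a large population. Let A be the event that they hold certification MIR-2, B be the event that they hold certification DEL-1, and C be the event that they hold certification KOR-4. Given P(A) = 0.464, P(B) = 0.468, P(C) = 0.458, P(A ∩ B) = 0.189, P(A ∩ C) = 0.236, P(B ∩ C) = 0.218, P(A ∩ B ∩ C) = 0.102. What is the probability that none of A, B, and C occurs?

0.151

Apply inclusion-exclusion:
P(A ∪ B ∪ C) = 0.464 + 0.468 + 0.458 − 0.189 − 0.236 − 0.218 + 0.102 = 0.849
P(none) = 1 − 0.849 = 0.151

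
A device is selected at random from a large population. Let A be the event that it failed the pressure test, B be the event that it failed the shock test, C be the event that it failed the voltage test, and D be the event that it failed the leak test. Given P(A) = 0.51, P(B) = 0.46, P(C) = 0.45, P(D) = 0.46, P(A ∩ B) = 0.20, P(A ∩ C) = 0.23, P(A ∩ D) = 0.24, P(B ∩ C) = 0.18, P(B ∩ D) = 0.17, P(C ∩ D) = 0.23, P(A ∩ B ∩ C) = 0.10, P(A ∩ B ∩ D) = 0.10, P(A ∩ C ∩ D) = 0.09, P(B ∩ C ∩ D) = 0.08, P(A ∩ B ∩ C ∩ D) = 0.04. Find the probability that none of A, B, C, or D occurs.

0.04

By inclusion–exclusion:
P(A ∪ B ∪ C ∪ D) = 0.51 + 0.46 + 0.45 + 0.46 − 0.20 − 0.23 − 0.24 − 0.18 − 0.17 − 0.23 + 0.10 + 0.10 + 0.09 + 0.08 − 0.04 = 0.96
P(none) = 1 − 0.96 = 0.04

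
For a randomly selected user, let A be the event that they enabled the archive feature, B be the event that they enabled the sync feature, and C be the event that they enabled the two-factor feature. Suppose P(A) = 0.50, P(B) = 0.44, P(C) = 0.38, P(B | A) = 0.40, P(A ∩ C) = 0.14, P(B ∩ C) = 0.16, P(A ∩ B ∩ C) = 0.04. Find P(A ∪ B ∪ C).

0.86

P(A ∩ B) = P(A)·P(B|A) = 0.50 × 0.40 = 0.20
By inclusion–exclusion:
P(A ∪ B ∪ C) = 0.50 + 0.44 + 0.38 − 0.20 − 0.14 − 0.16 + 0.04 = 0.86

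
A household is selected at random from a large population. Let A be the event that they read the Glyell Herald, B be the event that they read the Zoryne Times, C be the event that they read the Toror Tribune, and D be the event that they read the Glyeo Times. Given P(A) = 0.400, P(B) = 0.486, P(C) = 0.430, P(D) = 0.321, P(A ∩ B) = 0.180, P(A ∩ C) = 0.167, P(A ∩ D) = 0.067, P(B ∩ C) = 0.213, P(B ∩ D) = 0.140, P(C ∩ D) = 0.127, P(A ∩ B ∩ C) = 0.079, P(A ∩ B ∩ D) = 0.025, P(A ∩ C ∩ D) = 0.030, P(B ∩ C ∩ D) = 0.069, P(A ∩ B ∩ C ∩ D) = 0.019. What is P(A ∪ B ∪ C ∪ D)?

By inclusion–exclusion:
P(A ∪ B ∪ C ∪ D) = 0.400 + 0.486 + 0.430 + 0.321 − 0.180 − 0.167 − 0.067 − 0.213 − 0.140 − 0.127 + 0.079 + 0.025 + 0.030 + 0.069 − 0.019 = 0.927

0.927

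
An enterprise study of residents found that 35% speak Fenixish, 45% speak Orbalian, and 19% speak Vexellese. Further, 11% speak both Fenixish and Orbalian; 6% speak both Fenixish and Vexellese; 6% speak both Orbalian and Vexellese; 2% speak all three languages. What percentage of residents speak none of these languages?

Inclusion–exclusion gives
P(union) = 35 + 45 + 19 − 11 − 6 − 6 + 2 = 78%
P(none) = 100% − 78% = 22%

22%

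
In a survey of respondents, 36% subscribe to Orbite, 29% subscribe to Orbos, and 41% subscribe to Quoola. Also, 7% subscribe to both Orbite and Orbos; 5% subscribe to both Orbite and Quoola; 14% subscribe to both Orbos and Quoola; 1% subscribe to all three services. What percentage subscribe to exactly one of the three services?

57%

P(exactly one) = 36 + 29 + 41 − 2·7 − 2·5 − 2·14 + 3·1 = 57%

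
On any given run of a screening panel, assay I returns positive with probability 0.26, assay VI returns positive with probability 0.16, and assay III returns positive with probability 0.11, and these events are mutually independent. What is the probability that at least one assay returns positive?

0.446776

P(none) = (1 − 0.26) × (1 − 0.16) × (1 − 0.11) = 0.74 × 0.84 × 0.89 = 0.553224
P(at least one) = 1 − 0.553224 = 0.446776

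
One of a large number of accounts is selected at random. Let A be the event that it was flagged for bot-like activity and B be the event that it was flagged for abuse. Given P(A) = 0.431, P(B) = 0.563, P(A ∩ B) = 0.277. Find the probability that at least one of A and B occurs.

0.717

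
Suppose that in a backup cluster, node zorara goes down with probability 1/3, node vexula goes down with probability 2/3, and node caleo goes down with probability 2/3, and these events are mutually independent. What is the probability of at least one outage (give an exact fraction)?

25/27

P(none) = (1 − 1/3) × (1 − 2/3) × (1 − 2/3) = 2/3 × 1/3 × 1/3 = 2/27
P(at least one) = 1 − 2/27 = 25/27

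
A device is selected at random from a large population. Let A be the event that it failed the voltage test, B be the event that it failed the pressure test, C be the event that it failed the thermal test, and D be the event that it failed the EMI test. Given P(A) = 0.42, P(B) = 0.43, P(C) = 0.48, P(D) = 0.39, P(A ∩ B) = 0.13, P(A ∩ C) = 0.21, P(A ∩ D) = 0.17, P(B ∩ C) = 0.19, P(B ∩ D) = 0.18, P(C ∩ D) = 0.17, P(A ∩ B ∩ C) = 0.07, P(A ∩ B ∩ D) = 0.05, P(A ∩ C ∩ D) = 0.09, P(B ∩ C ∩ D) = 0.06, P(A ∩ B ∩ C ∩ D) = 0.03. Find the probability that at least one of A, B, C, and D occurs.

0.91

Inclusion–exclusion gives
P(A ∪ B ∪ C ∪ D) = 0.42 + 0.43 + 0.48 + 0.39 − 0.13 − 0.21 − 0.17 − 0.19 − 0.18 − 0.17 + 0.07 + 0.05 + 0.09 + 0.06 − 0.03 = 0.91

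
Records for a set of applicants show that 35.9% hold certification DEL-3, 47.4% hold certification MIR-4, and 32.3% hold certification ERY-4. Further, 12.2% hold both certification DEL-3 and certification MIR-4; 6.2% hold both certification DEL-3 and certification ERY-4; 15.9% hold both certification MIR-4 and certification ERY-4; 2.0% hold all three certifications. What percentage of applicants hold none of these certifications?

16.7%

P(at least one) = 35.9 + 47.4 + 32.3 − 12.2 − 6.2 − 15.9 + 2.0 = 83.3%
P(none) = 100% − 83.3% = 16.7%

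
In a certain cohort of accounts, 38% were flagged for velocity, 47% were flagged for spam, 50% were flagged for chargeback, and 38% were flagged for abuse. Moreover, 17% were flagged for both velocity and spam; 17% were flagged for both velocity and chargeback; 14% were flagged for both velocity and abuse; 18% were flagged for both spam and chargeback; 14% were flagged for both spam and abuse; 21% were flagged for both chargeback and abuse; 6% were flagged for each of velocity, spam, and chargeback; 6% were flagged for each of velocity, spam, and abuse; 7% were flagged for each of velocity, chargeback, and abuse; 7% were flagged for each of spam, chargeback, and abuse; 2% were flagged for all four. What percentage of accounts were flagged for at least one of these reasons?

96%

By inclusion–exclusion:
P(≥1) = 38 + 47 + 50 + 38 − 17 − 17 − 14 − 18 − 14 − 21 + 6 + 6 + 7 + 7 − 2 = 96%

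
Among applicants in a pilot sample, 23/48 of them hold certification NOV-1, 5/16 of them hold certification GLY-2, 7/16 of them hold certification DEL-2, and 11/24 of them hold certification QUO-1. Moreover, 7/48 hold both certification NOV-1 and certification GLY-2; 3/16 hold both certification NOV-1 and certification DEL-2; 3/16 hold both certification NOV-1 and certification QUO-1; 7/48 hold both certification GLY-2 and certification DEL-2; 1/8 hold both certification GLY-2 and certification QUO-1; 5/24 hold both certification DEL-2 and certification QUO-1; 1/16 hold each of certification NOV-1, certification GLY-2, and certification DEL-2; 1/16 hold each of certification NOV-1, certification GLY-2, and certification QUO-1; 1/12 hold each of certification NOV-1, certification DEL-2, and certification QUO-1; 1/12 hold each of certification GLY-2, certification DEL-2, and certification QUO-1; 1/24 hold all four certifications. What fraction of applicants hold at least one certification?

By inclusion–exclusion:
P(≥1) = 23/48 + 5/16 + 7/16 + 11/24 − 7/48 − 3/16 − 3/16 − 7/48 − 1/8 − 5/24 + 1/16 + 1/16 + 1/12 + 1/12 − 1/24 = 15/16

15/16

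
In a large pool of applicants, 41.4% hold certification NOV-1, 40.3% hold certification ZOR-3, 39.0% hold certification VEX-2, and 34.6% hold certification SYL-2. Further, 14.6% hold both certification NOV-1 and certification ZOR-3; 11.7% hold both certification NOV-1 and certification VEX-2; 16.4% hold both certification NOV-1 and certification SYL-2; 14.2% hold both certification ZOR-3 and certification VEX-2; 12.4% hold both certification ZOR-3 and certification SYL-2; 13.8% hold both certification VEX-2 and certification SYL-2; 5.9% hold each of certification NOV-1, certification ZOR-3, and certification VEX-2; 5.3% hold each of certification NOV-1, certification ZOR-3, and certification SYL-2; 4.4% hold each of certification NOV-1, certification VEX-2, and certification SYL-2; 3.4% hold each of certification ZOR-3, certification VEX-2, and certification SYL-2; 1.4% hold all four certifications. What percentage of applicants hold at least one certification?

89.8%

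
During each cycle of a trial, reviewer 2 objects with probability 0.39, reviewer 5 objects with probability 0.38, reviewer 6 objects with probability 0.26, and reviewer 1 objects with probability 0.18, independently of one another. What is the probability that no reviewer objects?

0.22949176

P(none) = (1 − 0.39) × (1 − 0.38) × (1 − 0.26) × (1 − 0.18) = 0.61 × 0.62 × 0.74 × 0.82 = 0.22949176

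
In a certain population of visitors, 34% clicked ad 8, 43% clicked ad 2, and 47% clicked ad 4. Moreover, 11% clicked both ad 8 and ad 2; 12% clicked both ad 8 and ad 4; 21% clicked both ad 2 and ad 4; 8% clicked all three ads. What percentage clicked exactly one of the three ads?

P(exactly one) = 34 + 43 + 47 − 2·11 − 2·12 − 2·21 + 3·8 = 60%

60%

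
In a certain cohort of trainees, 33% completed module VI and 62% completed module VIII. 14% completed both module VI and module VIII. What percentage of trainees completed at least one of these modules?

81%

Inclusion–exclusion gives
P(union) = 33 + 62 − 14 = 81%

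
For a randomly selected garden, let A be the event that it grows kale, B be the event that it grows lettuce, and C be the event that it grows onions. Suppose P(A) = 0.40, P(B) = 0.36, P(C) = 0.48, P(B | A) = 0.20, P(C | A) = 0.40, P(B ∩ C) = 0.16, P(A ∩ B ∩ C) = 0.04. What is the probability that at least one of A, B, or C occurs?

0.88

P(A ∩ B) = P(A)·P(B|A) = 0.40 × 0.20 = 0.08
P(A ∩ C) = P(A)·P(C|A) = 0.40 × 0.40 = 0.16
P(A ∪ B ∪ C) = 0.40 + 0.36 + 0.48 − 0.08 − 0.16 − 0.16 + 0.04 = 0.88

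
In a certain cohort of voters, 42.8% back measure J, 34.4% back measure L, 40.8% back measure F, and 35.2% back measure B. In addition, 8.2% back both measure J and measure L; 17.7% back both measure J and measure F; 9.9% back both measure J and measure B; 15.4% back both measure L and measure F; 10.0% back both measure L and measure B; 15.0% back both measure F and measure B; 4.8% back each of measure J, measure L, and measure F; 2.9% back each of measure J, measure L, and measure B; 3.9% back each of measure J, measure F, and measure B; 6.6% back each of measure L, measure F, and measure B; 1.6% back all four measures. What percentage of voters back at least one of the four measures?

By inclusion–exclusion:
P(at least one) = 42.8 + 34.4 + 40.8 + 35.2 − 8.2 − 17.7 − 9.9 − 15.4 − 10.0 − 15.0 + 4.8 + 2.9 + 3.9 + 6.6 − 1.6 = 93.6%

93.6%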